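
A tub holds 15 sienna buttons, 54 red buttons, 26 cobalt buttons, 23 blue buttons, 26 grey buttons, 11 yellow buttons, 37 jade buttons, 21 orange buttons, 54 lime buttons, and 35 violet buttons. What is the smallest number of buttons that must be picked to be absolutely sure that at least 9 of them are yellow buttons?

In the worst case for collecting yellow buttons, every non-yellow button comes out first.
There are 15 + 54 + 26 + 23 + 26 + 37 + 21 + 54 + 35 = 291 non-yellow buttons altogether.
After those, each further button must be yellow, so 291 + 9 = 300 draws guarantee 9 yellow buttons.

300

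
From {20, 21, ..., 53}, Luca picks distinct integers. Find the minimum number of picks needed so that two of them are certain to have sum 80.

A set avoiding the sum 80 can contain at most one of each pair {x, 80−x}, plus the 8 elements whose complement lies outside the range or equal to its own complement.
The integers 20, …, 40 (21 of them) are such a set: any two sum to at least 20+21 = 41 and at most 39+40 = 79 < 80.
Pigeonhole: any 22nd integer completes one of the 13 pairs, so 22 choices force a sum of 80.

22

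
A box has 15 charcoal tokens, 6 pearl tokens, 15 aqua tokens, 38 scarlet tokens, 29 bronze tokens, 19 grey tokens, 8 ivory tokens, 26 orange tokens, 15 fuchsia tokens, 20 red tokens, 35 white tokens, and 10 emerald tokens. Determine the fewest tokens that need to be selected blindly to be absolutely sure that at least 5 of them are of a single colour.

By the pigeonhole principle, the 12 colours are the holes; the tokens drawn are the pigeons.
To avoid 5 of any one colour, the worst case takes at most 4 of each colour.
That gives 4 + 4 + 4 + 4 + 4 + 4 + 4 + 4 + 4 + 4 + 4 + 4 = 48 tokens with no colour reaching 5.
The next token forces some colour to 5, so 48 + 1 = 49.

49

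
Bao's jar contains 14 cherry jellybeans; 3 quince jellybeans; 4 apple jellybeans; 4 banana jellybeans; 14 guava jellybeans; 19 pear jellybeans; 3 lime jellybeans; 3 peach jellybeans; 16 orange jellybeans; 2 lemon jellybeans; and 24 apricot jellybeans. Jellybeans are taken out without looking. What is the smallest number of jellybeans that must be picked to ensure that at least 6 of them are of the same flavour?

45

An adversary could hand out at most 5 jellybeans per flavour (6 flavours run out sooner): 5 + 3 + 4 + 4 + 5 + 5 + 3 + 3 + 5 + 2 + 5 = 44 jellybeans and still no flavour has 6.
One more jellybean lands in a flavour already at 5, so 45 draws are enough and 44 are not.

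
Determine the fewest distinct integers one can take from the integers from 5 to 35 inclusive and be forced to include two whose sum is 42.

18

Group the elements by complementary pair {x, 42−x}: {7,35}, {8,34}, {9,33}, …, giving 14 two-element pairs; the single value 21 (it cannot pair with itself since the integers are distinct); and 2 integers whose partner 42−x falls outside [5,35].
By the pigeonhole principle, treating each of those 17 groups as a pigeonhole, one can pick one integer per group — 17 integers — with no two summing to 42.
The 18th integer lands in an occupied pair, forcing a sum of 42.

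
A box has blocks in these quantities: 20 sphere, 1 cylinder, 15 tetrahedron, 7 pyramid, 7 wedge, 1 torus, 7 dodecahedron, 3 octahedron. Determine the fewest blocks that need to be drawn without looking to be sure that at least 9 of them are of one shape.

By pigeonhole, the 8 shapes are the holes; the blocks drawn are the pigeons.
To avoid 9 of any one shape, the worst case takes at most 8 of each shape, or every block of a shape that has fewer than 8.
That gives 8 + 1 + 8 + 7 + 7 + 1 + 7 + 3 = 42 blocks with no shape reaching 9.
The next block forces some shape to 9, so 42 + 1 = 43.

43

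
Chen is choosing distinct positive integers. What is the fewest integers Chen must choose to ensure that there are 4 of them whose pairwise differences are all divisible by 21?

64

Integers whose pairwise differences are multiples of 21 are exactly those sharing a remainder mod 21. The 21 residue classes mod 21 are the pigeonholes.
With 63 integers one could put 3 in each residue class and have no class reach 4.
The 64th integer pushes some class to 4, so 21·3 + 1 = 64.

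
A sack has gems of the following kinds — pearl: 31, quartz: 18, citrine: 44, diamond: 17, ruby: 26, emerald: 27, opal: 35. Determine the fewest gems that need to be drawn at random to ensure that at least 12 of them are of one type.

By pigeonhole, the 7 types are the holes; the gems drawn are the pigeons.
To avoid 12 of any one type, the worst case takes at most 11 of each type.
That gives 11 + 11 + 11 + 11 + 11 + 11 + 11 = 77 gems with no type reaching 12.
The next gem forces some type to 12, so 77 + 1 = 78.

78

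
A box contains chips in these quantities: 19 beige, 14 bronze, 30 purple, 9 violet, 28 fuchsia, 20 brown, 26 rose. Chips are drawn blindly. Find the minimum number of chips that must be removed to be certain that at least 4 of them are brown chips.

130

In the worst case for collecting brown chips, every non-brown chip comes out first.
There are 19 + 14 + 30 + 9 + 28 + 26 = 126 non-brown chips altogether.
After those, each further chip must be brown, so 126 + 4 = 130 draws guarantee 4 brown chips.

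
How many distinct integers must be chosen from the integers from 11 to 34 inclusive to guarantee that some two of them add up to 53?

17

Two chosen integers sum to 53 exactly when both halves of some pair {x, 53−x} with 19 ≤ x ≤ 53−x ≤ 34 are chosen — 8 such pairs.
The remaining 8 elements (those with no distinct partner in range) can never complete a 53-sum, so the worst case takes all of them and one from each pair: 8 + 8 = 16.
By the pigeonhole principle, the 17th integer has to be the second member of some pair, so 16 + 1 = 17.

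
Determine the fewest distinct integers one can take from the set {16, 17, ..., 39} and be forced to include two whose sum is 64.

Group the elements by complementary pair {x, 64−x}: {25,39}, {26,38}, {27,37}, …, giving 7 two-element pairs, the single value 32 (it cannot pair with itself since the integers are distinct), and 9 integers whose partner 64−x falls outside [16,39].
Treating each of those 17 groups as a pigeonhole, one can pick one integer per group — 17 integers — with no two summing to 64.
The 18th integer lands in an occupied pair, forcing a sum of 64.

18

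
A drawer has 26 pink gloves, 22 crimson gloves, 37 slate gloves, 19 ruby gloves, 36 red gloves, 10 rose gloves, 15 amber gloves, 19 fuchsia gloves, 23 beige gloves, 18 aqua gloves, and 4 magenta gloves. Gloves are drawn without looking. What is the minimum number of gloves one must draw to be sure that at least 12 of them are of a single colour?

114

Put each drawn glove into a box by colour. The largest draw with every box below 12 takes min(count, 11) from each colour; colours with fewer than 11 contribute all they have.
Σ min(cᵢ, 11) = 11 + 11 + 11 + 11 + 11 + 10 + 11 + 11 + 11 + 11 + 4 = 113.
Draw number 113 + 1 = 114 must push one box to 12.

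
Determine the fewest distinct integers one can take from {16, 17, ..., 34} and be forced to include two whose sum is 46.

A set avoiding the sum 46 can contain at most one of each pair {x, 46−x}, plus the 5 elements whose complement lies outside the range or equal to its own complement.
The integers 23, …, 34 (12 of them) are such a set: any two sum to at least 23+24 = 47 > 46.
By pigeonhole, any 13th integer completes one of the 7 pairs, so 13 choices force a sum of 46.

13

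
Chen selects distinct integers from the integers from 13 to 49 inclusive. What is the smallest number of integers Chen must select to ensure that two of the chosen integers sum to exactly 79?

28

Two chosen integers sum to 79 exactly when both halves of some pair {x, 79−x} with 30 ≤ x ≤ 79−x ≤ 49 are chosen — 10 such pairs.
The remaining 17 elements (those with no distinct partner in range) can never complete a 79-sum, so the worst case takes all of them and one from each pair: 17 + 10 = 27.
By pigeonhole, the 28th integer has to be the second member of some pair, so 27 + 1 = 28.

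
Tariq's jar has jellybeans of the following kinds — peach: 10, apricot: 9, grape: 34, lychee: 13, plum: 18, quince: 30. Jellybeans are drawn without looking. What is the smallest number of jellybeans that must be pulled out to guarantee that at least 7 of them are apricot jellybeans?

In the worst case for collecting apricot jellybeans, every non-apricot jellybean comes out first.
There are 10 + 34 + 13 + 18 + 30 = 105 non-apricot jellybeans altogether.
After those, each further jellybean must be apricot, so 105 + 7 = 112 draws guarantee 7 apricot jellybeans.

112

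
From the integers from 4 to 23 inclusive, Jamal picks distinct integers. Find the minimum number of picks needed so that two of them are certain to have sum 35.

A set avoiding the sum 35 can contain at most one of each pair {x, 35−x}, plus the 8 elements whose complement lies outside the range.
The integers 4, …, 17 (14 of them) are such a set: any two sum to at least 4+5 = 9 and at most 16+17 = 33 < 35.
By pigeonhole, any 15th integer completes one of the 6 pairs, so 15 choices force a sum of 35.

15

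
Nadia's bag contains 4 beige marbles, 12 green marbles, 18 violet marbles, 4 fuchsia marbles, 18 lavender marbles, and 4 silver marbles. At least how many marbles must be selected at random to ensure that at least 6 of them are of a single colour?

An adversary could hand out at most 5 marbles per colour (beige, fuchsia, silver run out sooner): 4 + 5 + 5 + 4 + 5 + 4 = 27 marbles and still no colour has 6.
One more marble lands in a colour already at 5, so 28 draws are enough and 27 are not.

28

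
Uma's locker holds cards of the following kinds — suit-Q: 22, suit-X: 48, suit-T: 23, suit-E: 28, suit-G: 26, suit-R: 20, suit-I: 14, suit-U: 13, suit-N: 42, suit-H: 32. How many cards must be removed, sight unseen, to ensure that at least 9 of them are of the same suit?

81

Put each drawn card into a box by suit. The largest draw with every box below 9 takes min(count, 8) from each suit.
Σ min(cᵢ, 8) = 8 + 8 + 8 + 8 + 8 + 8 + 8 + 8 + 8 + 8 = 80.
Draw number 80 + 1 = 81 must push one box to 9.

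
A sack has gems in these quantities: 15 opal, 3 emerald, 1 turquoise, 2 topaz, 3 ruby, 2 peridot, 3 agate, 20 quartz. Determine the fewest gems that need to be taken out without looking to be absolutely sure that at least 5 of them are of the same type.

23

An adversary could hand out at most 4 gems per type (6 types run out sooner): 4 + 3 + 1 + 2 + 3 + 2 + 3 + 4 = 22 gems and still no type has 5.
Pigeonhole: one more gem lands in a type already at 4, so 23 draws are enough and 22 are not.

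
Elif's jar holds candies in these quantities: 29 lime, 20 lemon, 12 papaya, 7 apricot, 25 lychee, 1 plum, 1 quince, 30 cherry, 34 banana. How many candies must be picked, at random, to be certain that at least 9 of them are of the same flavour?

By pigeonhole, the 9 flavours are the holes; the candies drawn are the pigeons.
To avoid 9 of any one flavour, the worst case takes at most 8 of each flavour, or every candy of a flavour that has fewer than 8.
That gives 8 + 8 + 8 + 7 + 8 + 1 + 1 + 8 + 8 = 57 candies with no flavour reaching 9.
The next candy forces some flavour to 9, so 57 + 1 = 58.

58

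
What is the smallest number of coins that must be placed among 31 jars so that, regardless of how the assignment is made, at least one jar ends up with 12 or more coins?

With 341 coins one could put exactly 11 in each of the 31 jars, and no jar would reach 12.
By pigeonhole, one more coin must land in a jar that already has 11, giving it 12.
So 31 × 11 + 1 = 342 coins are required.

342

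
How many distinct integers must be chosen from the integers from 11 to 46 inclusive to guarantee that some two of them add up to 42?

Two chosen integers sum to 42 exactly when both halves of some pair {x, 42−x} with 11 ≤ x ≤ 42−x ≤ 31 are chosen — 10 such pairs.
The remaining 16 elements (those with no distinct partner in range) can never complete a 42-sum, so the worst case takes all of them and one from each pair: 16 + 10 = 26.
By pigeonhole, the 27th integer has to be the second member of some pair, so 26 + 1 = 27.

27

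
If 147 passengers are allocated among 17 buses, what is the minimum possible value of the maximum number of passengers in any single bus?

Pigeonhole: the 17 buses are the holes and the 147 passengers are the pigeons.
If every bus held at most 8 passengers, the total would be at most 17 × 8 = 136, which is less than 147.
So some bus holds at least ⌈147/17⌉ = 9 passengers.

9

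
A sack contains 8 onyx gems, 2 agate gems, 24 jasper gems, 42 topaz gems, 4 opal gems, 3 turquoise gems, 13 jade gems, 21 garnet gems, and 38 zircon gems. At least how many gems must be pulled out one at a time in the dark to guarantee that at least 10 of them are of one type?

63

An adversary could hand out at most 9 gems per type (4 types run out sooner): 8 + 2 + 9 + 9 + 4 + 3 + 9 + 9 + 9 = 62 gems and still no type has 10.
One more gem lands in a type already at 9, so 63 draws are enough and 62 are not.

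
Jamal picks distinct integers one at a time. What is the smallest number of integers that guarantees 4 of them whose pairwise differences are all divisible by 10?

Integers whose pairwise differences are multiples of 10 are exactly those sharing a remainder mod 10. By pigeonhole, the 10 residue classes mod 10 are the pigeonholes.
With 30 integers one could put 3 in each residue class and have no class reach 4.
The 31st integer pushes some class to 4, so 10·3 + 1 = 31.

31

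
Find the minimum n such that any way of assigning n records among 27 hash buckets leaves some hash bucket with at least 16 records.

With 405 records one could put exactly 15 in each of the 27 hash buckets, and no hash bucket would reach 16.
By the pigeonhole principle, one more record must land in a hash bucket that already has 15, giving it 16.
So 27 × 15 + 1 = 406 records are required.

406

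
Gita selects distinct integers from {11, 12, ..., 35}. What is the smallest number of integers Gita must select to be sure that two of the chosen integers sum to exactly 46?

Two chosen integers sum to 46 exactly when both halves of some pair {x, 46−x} with 11 ≤ x ≤ 46−x ≤ 35 are chosen — 12 such pairs.
The remaining 1 element (those with no distinct partner in range) can never complete a 46-sum, so the worst case takes all of them and one from each pair: 1 + 12 = 13.
The 14th integer has to be the second member of some pair, so 13 + 1 = 14.

14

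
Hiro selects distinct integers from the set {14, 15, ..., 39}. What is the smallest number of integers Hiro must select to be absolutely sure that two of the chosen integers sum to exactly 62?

Two chosen integers sum to 62 exactly when both halves of some pair {x, 62−x} with 23 ≤ x ≤ 62−x ≤ 39 are chosen — 8 such pairs.
The remaining 10 elements (those with no distinct partner in range) can never complete a 62-sum, so the worst case takes all of them and one from each pair: 10 + 8 = 18.
By pigeonhole, the 19th integer has to be the second member of some pair, so 18 + 1 = 19.

19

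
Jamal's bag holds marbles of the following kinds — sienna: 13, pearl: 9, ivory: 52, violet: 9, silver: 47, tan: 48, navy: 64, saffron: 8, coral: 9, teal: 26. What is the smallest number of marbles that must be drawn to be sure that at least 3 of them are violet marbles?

279

In the worst case for collecting violet marbles, every non-violet marble comes out first.
There are 13 + 9 + 52 + 47 + 48 + 64 + 8 + 9 + 26 = 276 non-violet marbles altogether.
After those, each further marble must be violet, so 276 + 3 = 279 draws guarantee 3 violet marbles.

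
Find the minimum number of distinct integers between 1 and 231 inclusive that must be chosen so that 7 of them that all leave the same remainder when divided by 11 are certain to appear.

67

The 11 residue classes mod 11 are the pigeonholes.
With 66 integers one could put 6 in each residue class and have no class reach 7.
The 67th integer pushes some class to 7, so 11·6 + 1 = 67.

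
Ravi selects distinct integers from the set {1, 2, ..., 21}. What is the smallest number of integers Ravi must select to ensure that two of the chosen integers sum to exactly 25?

13

Two chosen integers sum to 25 exactly when both halves of some pair {x, 25−x} with 4 ≤ x ≤ 25−x ≤ 21 are chosen — 9 such pairs.
The remaining 3 elements (those with no distinct partner in range) can never complete a 25-sum, so the worst case takes all of them and one from each pair: 3 + 9 = 12.
By the pigeonhole principle, the 13th integer has to be the second member of some pair, so 12 + 1 = 13.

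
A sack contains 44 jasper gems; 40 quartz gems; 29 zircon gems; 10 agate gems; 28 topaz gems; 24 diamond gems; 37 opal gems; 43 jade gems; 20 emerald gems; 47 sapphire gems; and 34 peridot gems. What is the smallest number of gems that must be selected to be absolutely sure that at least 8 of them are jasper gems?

320

In the worst case for collecting jasper gems, every non-jasper gem comes out first.
There are 40 + 29 + 10 + 28 + 24 + 37 + 43 + 20 + 47 + 34 = 312 non-jasper gems altogether.
After those, each further gem must be jasper, so 312 + 8 = 320 draws guarantee 8 jasper gems.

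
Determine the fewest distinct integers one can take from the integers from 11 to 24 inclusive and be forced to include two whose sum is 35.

Two chosen integers sum to 35 exactly when both halves of some pair {x, 35−x} with 11 ≤ x ≤ 35−x ≤ 24 are chosen — 7 such pairs.
Every element belongs to one of those pairs, so the worst case picks one from each: 7 integers.
The 8th integer has to be the second member of some pair, so 7 + 1 = 8.

8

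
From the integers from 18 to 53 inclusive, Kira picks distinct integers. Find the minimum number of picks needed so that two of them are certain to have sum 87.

27

A set avoiding the sum 87 can contain at most one of each pair {x, 87−x}, plus the 16 elements whose complement lies outside the range.
The integers 18, …, 43 (26 of them) are such a set: any two sum to at least 18+19 = 37 and at most 42+43 = 85 < 87.
Any 27th integer completes one of the 10 pairs, so 27 choices force a sum of 87.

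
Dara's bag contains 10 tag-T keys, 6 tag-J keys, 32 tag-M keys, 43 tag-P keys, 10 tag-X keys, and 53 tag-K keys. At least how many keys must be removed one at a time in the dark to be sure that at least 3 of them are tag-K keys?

In the worst case for collecting tag-K keys, every non-tag-K key comes out first.
There are 10 + 6 + 32 + 43 + 10 = 101 non-tag-K keys altogether.
After those, each further key must be tag-K, so 101 + 3 = 104 draws guarantee 3 tag-K keys.

104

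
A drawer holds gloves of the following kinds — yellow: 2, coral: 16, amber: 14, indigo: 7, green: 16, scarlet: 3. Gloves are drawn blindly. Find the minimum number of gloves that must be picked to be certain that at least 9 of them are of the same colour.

37

An adversary could hand out at most 8 gloves per colour (yellow, indigo, scarlet run out sooner): 2 + 8 + 8 + 7 + 8 + 3 = 36 gloves and still no colour has 9.
By the pigeonhole principle, one more glove lands in a colour already at 8, so 37 draws are enough and 36 are not.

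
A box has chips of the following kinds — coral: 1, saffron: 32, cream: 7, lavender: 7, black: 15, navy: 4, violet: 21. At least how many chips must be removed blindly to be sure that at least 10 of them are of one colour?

An adversary could hand out at most 9 chips per colour (4 colours run out sooner): 1 + 9 + 7 + 7 + 9 + 4 + 9 = 46 chips and still no colour has 10.
One more chip lands in a colour already at 9, so 47 draws are enough and 46 are not.

47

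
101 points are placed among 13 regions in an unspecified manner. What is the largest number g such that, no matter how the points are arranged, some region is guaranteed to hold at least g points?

8

By the pigeonhole principle, the 13 regions are the holes and the 101 points are the pigeons.
If every region held at most 7 points, the total would be at most 13 × 7 = 91, which is less than 101.
So some region holds at least ⌈101/13⌉ = 8 points.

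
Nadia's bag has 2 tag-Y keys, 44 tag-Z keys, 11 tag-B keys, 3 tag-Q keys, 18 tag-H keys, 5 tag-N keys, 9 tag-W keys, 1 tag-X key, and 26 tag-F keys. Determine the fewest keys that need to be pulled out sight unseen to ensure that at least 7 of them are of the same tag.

42

Put each drawn key into a box by tag. The largest draw with every box below 7 takes min(count, 6) from each tag; tags with fewer than 6 contribute all they have.
Σ min(cᵢ, 6) = 2 + 6 + 6 + 3 + 6 + 5 + 6 + 1 + 6 = 41.
Draw number 41 + 1 = 42 must push one box to 7.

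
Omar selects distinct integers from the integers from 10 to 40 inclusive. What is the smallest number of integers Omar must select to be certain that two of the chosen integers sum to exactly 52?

18

A set avoiding the sum 52 can contain at most one of each pair {x, 52−x}, plus the 3 elements whose complement lies outside the range or equal to its own complement.
The integers 10, …, 26 (17 of them) are such a set: any two sum to at least 10+11 = 21 and at most 25+26 = 51 < 52.
Any 18th integer completes one of the 14 pairs, so 18 choices force a sum of 52.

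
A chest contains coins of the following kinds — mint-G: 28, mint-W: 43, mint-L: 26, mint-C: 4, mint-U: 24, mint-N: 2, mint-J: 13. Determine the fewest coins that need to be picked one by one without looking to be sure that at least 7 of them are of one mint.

37

By the pigeonhole principle, put each drawn coin into a box by mint. The largest draw with every box below 7 takes min(count, 6) from each mint; mints with fewer than 6 contribute all they have.
Σ min(cᵢ, 6) = 6 + 6 + 6 + 4 + 6 + 2 + 6 = 36.
Draw number 36 + 1 = 37 must push one box to 7.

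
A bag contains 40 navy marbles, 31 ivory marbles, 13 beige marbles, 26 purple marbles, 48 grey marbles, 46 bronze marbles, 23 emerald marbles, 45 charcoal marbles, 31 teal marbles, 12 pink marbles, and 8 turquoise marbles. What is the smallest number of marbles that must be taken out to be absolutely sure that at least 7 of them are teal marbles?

299

In the worst case for collecting teal marbles, every non-teal marble comes out first.
There are 40 + 31 + 13 + 26 + 48 + 46 + 23 + 45 + 12 + 8 = 292 non-teal marbles altogether.
After those, each further marble must be teal, so 292 + 7 = 299 draws guarantee 7 teal marbles.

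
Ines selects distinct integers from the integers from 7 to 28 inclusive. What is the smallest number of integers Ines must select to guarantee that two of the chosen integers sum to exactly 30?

15

A set avoiding the sum 30 can contain at most one of each pair {x, 30−x}, plus the 6 elements whose complement lies outside the range or equal to its own complement.
The integers 15, …, 28 (14 of them) are such a set: any two sum to at least 15+16 = 31 > 30.
By pigeonhole, any 15th integer completes one of the 8 pairs, so 15 choices force a sum of 30.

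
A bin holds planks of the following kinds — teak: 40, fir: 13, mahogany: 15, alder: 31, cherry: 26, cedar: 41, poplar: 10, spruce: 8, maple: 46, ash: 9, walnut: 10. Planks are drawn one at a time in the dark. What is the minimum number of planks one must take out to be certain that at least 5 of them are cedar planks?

213

In the worst case for collecting cedar planks, every non-cedar plank comes out first.
There are 40 + 13 + 15 + 31 + 26 + 10 + 8 + 46 + 9 + 10 = 208 non-cedar planks altogether.
After those, each further plank must be cedar, so 208 + 5 = 213 draws guarantee 5 cedar planks.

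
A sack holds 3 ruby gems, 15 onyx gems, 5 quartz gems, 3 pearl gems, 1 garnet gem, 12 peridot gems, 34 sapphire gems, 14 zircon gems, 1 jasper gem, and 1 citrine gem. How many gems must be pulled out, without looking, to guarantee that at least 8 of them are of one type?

43

An adversary could hand out at most 7 gems per type (6 types run out sooner): 3 + 7 + 5 + 3 + 1 + 7 + 7 + 7 + 1 + 1 = 42 gems and still no type has 8.
One more gem lands in a type already at 7, so 43 draws are enough and 42 are not.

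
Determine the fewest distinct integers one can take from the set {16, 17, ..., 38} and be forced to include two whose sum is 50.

Two chosen integers sum to 50 exactly when both halves of some pair {x, 50−x} with 16 ≤ x ≤ 50−x ≤ 34 are chosen — 9 such pairs.
The remaining 5 elements (those with no distinct partner in range) can never complete a 50-sum, so the worst case takes all of them and one from each pair: 5 + 9 = 14.
By the pigeonhole principle, the 15th integer has to be the second member of some pair, so 14 + 1 = 15.

15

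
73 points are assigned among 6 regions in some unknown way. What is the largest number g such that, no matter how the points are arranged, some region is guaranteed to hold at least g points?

By the pigeonhole principle, the 6 regions are the holes and the 73 points are the pigeons.
If every region held at most 12 points, the total would be at most 6 × 12 = 72, which is less than 73.
So some region holds at least ⌈73/6⌉ = 13 points.

13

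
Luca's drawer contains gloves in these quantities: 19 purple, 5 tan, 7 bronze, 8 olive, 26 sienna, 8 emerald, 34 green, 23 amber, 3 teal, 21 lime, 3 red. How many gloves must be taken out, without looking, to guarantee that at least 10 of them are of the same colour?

80

By the pigeonhole principle, the 11 colours are the holes; the gloves drawn are the pigeons.
To avoid 10 of any one colour, the worst case takes at most 9 of each colour, or every glove of a colour that has fewer than 9.
That gives 9 + 5 + 7 + 8 + 9 + 8 + 9 + 9 + 3 + 9 + 3 = 79 gloves with no colour reaching 10.
The next glove forces some colour to 10, so 79 + 1 = 80.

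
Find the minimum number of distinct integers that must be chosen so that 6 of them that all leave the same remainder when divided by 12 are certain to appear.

Pigeonhole: the 12 residue classes mod 12 are the pigeonholes.
With 60 integers one could put 5 in each residue class and have no class reach 6.
The 61st integer pushes some class to 6, so 12·5 + 1 = 61.

61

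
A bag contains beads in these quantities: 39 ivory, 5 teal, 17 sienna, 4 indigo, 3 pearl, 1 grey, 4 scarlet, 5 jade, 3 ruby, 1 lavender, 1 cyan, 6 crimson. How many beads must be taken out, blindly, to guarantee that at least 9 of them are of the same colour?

Pigeonhole: the 12 colours are the holes; the beads drawn are the pigeons.
To avoid 9 of any one colour, the worst case takes at most 8 of each colour, or every bead of a colour that has fewer than 8.
That gives 8 + 5 + 8 + 4 + 3 + 1 + 4 + 5 + 3 + 1 + 1 + 6 = 49 beads with no colour reaching 9.
The next bead forces some colour to 9, so 49 + 1 = 50.

50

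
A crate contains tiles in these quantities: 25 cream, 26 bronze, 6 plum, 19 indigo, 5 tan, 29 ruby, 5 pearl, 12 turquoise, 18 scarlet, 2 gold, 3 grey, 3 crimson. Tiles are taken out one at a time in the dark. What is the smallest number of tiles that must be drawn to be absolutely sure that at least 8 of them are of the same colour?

67

An adversary could hand out at most 7 tiles per colour (6 colours run out sooner): 7 + 7 + 6 + 7 + 5 + 7 + 5 + 7 + 7 + 2 + 3 + 3 = 66 tiles and still no colour has 8.
By the pigeonhole principle, one more tile lands in a colour already at 7, so 67 draws are enough and 66 are not.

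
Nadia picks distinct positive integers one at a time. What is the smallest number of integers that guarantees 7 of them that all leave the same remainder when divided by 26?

The 26 residue classes mod 26 are the pigeonholes.
With 156 integers one could put 6 in each residue class and have no class reach 7.
The 157th integer pushes some class to 7, so 26·6 + 1 = 157.

157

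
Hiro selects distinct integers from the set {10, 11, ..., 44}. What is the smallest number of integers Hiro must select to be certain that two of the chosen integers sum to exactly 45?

23

Two chosen integers sum to 45 exactly when both halves of some pair {x, 45−x} with 10 ≤ x ≤ 45−x ≤ 35 are chosen — 13 such pairs.
The remaining 9 elements (those with no distinct partner in range) can never complete a 45-sum, so the worst case takes all of them and one from each pair: 9 + 13 = 22.
The 23rd integer has to be the second member of some pair, so 22 + 1 = 23.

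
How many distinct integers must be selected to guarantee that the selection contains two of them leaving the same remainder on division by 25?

The 25 residue classes mod 25 are the pigeonholes.
With 25 integers one could put 1 in each residue class and have no class reach 2.
The 26th integer pushes some class to 2, so 25·1 + 1 = 26.

26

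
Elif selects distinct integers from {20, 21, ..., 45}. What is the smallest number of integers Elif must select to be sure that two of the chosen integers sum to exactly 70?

17

Two chosen integers sum to 70 exactly when both halves of some pair {x, 70−x} with 25 ≤ x ≤ 70−x ≤ 45 are chosen — 10 such pairs.
The remaining 6 elements (those with no distinct partner in range) can never complete a 70-sum, so the worst case takes all of them and one from each pair: 6 + 10 = 16.
By the pigeonhole principle, the 17th integer has to be the second member of some pair, so 16 + 1 = 17.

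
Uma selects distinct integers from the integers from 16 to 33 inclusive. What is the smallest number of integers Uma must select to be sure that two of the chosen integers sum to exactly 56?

14

Group the elements by complementary pair {x, 56−x}: {23,33}, {24,32}, {25,31}, …, giving 5 two-element pairs, the single value 28 (it cannot pair with itself since the integers are distinct), and 7 integers whose partner 56−x falls outside [16,33].
Pigeonhole: treating each of those 13 groups as a pigeonhole, one can pick one integer per group — 13 integers — with no two summing to 56.
The 14th integer lands in an occupied pair, forcing a sum of 56.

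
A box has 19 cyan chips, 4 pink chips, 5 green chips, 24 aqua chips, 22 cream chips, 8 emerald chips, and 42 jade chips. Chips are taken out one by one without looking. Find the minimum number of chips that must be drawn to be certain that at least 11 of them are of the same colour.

An adversary could hand out at most 10 chips per colour (pink, green, emerald run out sooner): 10 + 4 + 5 + 10 + 10 + 8 + 10 = 57 chips and still no colour has 11.
Pigeonhole: one more chip lands in a colour already at 10, so 58 draws are enough and 57 are not.

58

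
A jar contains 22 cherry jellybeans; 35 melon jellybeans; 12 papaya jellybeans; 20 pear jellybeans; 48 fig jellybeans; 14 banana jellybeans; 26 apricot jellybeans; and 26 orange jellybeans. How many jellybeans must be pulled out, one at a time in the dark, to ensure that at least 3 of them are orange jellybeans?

In the worst case for collecting orange jellybeans, every non-orange jellybean comes out first.
There are 22 + 35 + 12 + 20 + 48 + 14 + 26 = 177 non-orange jellybeans altogether.
After those, each further jellybean must be orange, so 177 + 3 = 180 draws guarantee 3 orange jellybeans.

180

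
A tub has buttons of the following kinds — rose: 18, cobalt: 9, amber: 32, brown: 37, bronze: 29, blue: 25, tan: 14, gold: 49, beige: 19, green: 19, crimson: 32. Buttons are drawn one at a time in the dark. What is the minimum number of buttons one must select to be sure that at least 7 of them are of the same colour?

67

By pigeonhole, the 11 colours are the holes; the buttons drawn are the pigeons.
To avoid 7 of any one colour, the worst case takes at most 6 of each colour.
That gives 6 + 6 + 6 + 6 + 6 + 6 + 6 + 6 + 6 + 6 + 6 = 66 buttons with no colour reaching 7.
The next button forces some colour to 7, so 66 + 1 = 67.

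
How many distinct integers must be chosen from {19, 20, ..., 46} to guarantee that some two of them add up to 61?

Two chosen integers sum to 61 exactly when both halves of some pair {x, 61−x} with 19 ≤ x ≤ 61−x ≤ 42 are chosen — 12 such pairs.
The remaining 4 elements (those with no distinct partner in range) can never complete a 61-sum, so the worst case takes all of them and one from each pair: 4 + 12 = 16.
The 17th integer has to be the second member of some pair, so 16 + 1 = 17.

17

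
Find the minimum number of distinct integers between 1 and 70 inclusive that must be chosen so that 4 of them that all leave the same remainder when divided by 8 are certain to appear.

25

The 8 residue classes mod 8 are the pigeonholes.
With 24 integers one could put 3 in each residue class and have no class reach 4.
The 25th integer pushes some class to 4, so 8·3 + 1 = 25.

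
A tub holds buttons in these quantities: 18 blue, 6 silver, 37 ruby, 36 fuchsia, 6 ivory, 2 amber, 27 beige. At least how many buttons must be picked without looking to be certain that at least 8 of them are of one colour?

An adversary could hand out at most 7 buttons per colour (silver, ivory, amber run out sooner): 7 + 6 + 7 + 7 + 6 + 2 + 7 = 42 buttons and still no colour has 8.
One more button lands in a colour already at 7, so 43 draws are enough and 42 are not.

43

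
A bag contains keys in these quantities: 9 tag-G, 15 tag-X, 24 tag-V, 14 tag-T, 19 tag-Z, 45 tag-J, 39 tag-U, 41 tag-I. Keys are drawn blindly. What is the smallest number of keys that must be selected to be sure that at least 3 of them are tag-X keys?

194

In the worst case for collecting tag-X keys, every non-tag-X key comes out first.
There are 9 + 24 + 14 + 19 + 45 + 39 + 41 = 191 non-tag-X keys altogether.
After those, each further key must be tag-X, so 191 + 3 = 194 draws guarantee 3 tag-X keys.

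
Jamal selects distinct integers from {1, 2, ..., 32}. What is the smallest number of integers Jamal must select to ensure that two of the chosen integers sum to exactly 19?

A set avoiding the sum 19 can contain at most one of each pair {x, 19−x}, plus the 14 elements whose complement lies outside the range.
The integers 10, …, 32 (23 of them) are such a set: any two sum to at least 10+11 = 21 > 19.
Any 24th integer completes one of the 9 pairs, so 24 choices force a sum of 19.

24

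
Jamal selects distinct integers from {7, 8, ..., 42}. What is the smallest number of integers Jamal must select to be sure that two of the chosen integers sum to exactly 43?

Group the elements by complementary pair {x, 43−x}: {7,36}, {8,35}, {9,34}, …, giving 15 two-element pairs and 6 integers whose partner 43−x falls outside [7,42].
By pigeonhole, treating each of those 21 groups as a pigeonhole, one can pick one integer per group — 21 integers — with no two summing to 43.
The 22nd integer lands in an occupied pair, forcing a sum of 43.

22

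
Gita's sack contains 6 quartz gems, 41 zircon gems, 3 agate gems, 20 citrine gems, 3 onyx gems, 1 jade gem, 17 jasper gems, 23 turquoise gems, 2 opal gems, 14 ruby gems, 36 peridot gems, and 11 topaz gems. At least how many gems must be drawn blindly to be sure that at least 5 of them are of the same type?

42

An adversary could hand out at most 4 gems per type (4 types run out sooner): 4 + 4 + 3 + 4 + 3 + 1 + 4 + 4 + 2 + 4 + 4 + 4 = 41 gems and still no type has 5.
One more gem lands in a type already at 4, so 42 draws are enough and 41 are not.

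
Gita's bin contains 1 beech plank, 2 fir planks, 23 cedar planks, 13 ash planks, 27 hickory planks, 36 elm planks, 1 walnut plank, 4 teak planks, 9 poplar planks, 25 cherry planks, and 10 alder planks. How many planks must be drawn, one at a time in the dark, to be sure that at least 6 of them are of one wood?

By the pigeonhole principle, put each drawn plank into a box by wood. The largest draw with every box below 6 takes min(count, 5) from each wood; woods with fewer than 5 contribute all they have.
Σ min(cᵢ, 5) = 1 + 2 + 5 + 5 + 5 + 5 + 1 + 4 + 5 + 5 + 5 = 43.
Draw number 43 + 1 = 44 must push one box to 6.

44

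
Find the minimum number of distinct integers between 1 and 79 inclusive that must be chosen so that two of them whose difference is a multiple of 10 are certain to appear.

11

Integers whose pairwise differences are multiples of 10 are exactly those sharing a remainder mod 10. By the pigeonhole principle, the 10 residue classes mod 10 are the pigeonholes.
With 10 integers one could put 1 in each residue class and have no class reach 2.
The 11th integer pushes some class to 2, so 10·1 + 1 = 11.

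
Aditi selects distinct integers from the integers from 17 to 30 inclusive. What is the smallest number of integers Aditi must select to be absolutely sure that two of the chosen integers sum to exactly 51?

Group the elements by complementary pair {x, 51−x}: {21,30}, {22,29}, {23,28}, …, giving 5 two-element pairs and 4 integers whose partner 51−x falls outside [17,30].
Treating each of those 9 groups as a pigeonhole, one can pick one integer per group — 9 integers — with no two summing to 51.
The 10th integer lands in an occupied pair, forcing a sum of 51.

10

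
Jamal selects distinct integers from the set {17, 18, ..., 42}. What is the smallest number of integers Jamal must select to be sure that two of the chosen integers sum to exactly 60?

15

A set avoiding the sum 60 can contain at most one of each pair {x, 60−x}, plus the 2 elements whose complement lies outside the range or equal to its own complement.
The integers 17, …, 30 (14 of them) are such a set: any two sum to at least 17+18 = 35 and at most 29+30 = 59 < 60.
Any 15th integer completes one of the 12 pairs, so 15 choices force a sum of 60.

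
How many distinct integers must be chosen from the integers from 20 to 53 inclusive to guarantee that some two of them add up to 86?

25

A set avoiding the sum 86 can contain at most one of each pair {x, 86−x}, plus the 14 elements whose complement lies outside the range or equal to its own complement.
The integers 20, …, 43 (24 of them) are such a set: any two sum to at least 20+21 = 41 and at most 42+43 = 85 < 86.
Any 25th integer completes one of the 10 pairs, so 25 choices force a sum of 86.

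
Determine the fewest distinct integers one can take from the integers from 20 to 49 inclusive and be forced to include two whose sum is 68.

17

A set avoiding the sum 68 can contain at most one of each pair {x, 68−x}, plus the 2 elements whose complement lies outside the range or equal to its own complement.
The integers 34, …, 49 (16 of them) are such a set: any two sum to at least 34+35 = 69 > 68.
By pigeonhole, any 17th integer completes one of the 14 pairs, so 17 choices force a sum of 68.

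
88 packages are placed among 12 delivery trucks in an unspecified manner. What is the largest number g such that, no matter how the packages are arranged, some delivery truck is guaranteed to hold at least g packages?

8

By pigeonhole, the 12 delivery trucks are the holes and the 88 packages are the pigeons.
If every delivery truck held at most 7 packages, the total would be at most 12 × 7 = 84, which is less than 88.
So some delivery truck holds at least ⌈88/12⌉ = 8 packages.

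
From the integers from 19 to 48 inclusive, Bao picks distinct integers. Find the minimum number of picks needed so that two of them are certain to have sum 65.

17

Two chosen integers sum to 65 exactly when both halves of some pair {x, 65−x} with 19 ≤ x ≤ 65−x ≤ 46 are chosen — 14 such pairs.
The remaining 2 elements (those with no distinct partner in range) can never complete a 65-sum, so the worst case takes all of them and one from each pair: 2 + 14 = 16.
The 17th integer has to be the second member of some pair, so 16 + 1 = 17.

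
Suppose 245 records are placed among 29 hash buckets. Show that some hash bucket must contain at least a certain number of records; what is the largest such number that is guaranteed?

The 29 hash buckets are the holes and the 245 records are the pigeons.
If every hash bucket held at most 8 records, the total would be at most 29 × 8 = 232, which is less than 245.
So some hash bucket holds at least ⌈245/29⌉ = 9 records.

9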